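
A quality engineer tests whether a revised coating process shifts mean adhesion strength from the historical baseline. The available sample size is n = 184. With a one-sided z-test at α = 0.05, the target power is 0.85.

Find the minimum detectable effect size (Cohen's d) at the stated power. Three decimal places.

d ≈ 0.198

Need Φ(δ − 1.645) = 0.85, so δ = 1.645 + 1.036 = 2.681.
δ = d·√n ⇒ d = δ/√n = 2.681/√184 = 0.1977.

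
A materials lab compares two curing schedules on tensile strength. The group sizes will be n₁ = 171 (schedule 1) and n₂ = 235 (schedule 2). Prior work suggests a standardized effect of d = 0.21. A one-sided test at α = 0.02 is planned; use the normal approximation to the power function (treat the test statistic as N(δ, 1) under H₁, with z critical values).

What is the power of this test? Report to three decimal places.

Noncentrality parameter: δ = d / √(1/n₁ + 1/n₂) = 0.21 / √(1/171 + 1/235) = 2.0892
Critical value for a one-sided test at α = 0.02: z_α = 2.054.
Power = Φ(δ − 2.054) = Φ(0.035) = 0.5142.

Power ≈ 0.514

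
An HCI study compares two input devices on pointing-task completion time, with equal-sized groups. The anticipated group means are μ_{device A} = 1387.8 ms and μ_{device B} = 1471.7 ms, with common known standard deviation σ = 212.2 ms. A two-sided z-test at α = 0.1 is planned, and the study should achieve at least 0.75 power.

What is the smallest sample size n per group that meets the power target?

n = 69 per group

Standardized effect: d = |μ_{device A} − μ_{device B}| / σ = |1387.8 − 1471.7| / 212.2 = 0.3954
For power 0.75 need Φ(δ − z_{0.05}) = 0.75, so δ = z_{0.05} + z_{0.25} = 1.645 + 0.674 = 2.319.
(Ignoring the negligible lower-tail rejection probability gives the usual closed-form inversion.)
δ = d·√(n/2) ⇒ n = 2(δ/d)² = 2 × (2.319 / 0.3954)² = 68.82.
Round up to the next whole unit.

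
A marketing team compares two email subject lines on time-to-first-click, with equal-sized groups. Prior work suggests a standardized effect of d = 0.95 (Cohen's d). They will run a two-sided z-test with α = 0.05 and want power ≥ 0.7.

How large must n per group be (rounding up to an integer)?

n = 14 per group

For power 0.7 need Φ(δ − z_{0.025}) = 0.7, so δ = z_{0.025} + z_{0.30} = 1.960 + 0.524 = 2.484.
(Ignoring the negligible lower-tail rejection probability gives the usual closed-form inversion.)
δ = d·√(n/2) ⇒ n = 2(δ/d)² = 2 × (2.484 / 0.95)² = 13.68.
Rounding up, n = 14 per group.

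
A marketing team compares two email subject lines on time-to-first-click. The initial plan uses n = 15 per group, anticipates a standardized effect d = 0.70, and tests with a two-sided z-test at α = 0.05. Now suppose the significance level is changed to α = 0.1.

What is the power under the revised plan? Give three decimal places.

Power ≈ 0.607

δ = d·√(n/2) = 0.70 × √(15/2) = 1.9170 (unchanged). New critical value: z_{0.05} = 1.645.
Revised power = Φ(δ − 1.645) + Φ(−δ − 1.645) = Φ(0.272) + Φ(-3.562) = 0.6073 + 0.0002 = 0.6074.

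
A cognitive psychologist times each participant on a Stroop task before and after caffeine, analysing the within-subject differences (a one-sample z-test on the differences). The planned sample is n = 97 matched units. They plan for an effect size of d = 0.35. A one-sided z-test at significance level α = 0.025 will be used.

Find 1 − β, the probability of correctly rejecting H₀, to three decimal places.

Noncentrality parameter: δ = d·√n = 0.35 × √97 = 3.4471
One-sided α = 0.025 → critical value z_{0.025} = 1.960.
Power = P(Z > 1.960 − δ) = Φ(1.487) = 0.9315.

Power ≈ 0.932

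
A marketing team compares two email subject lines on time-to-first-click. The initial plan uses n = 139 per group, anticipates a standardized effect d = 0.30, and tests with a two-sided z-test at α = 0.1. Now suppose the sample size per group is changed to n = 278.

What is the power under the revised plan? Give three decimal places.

With n = 278 per group: δ = d·√(n/2) = 0.30 × √(278/2) = 3.5369. Critical value z_{0.05} = 1.645.
Revised power = Φ(δ − 1.645) + Φ(−δ − 1.645) = Φ(1.892) + Φ(-5.182) = 0.9708 + 0.0000 = 0.9708.

Power ≈ 0.971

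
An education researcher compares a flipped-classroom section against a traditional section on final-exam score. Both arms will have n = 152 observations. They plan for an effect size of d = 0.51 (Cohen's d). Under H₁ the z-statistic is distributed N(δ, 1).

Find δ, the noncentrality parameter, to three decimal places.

δ = d·√(n/2) = 0.51 × √(152/2) = 4.4461

δ ≈ 4.446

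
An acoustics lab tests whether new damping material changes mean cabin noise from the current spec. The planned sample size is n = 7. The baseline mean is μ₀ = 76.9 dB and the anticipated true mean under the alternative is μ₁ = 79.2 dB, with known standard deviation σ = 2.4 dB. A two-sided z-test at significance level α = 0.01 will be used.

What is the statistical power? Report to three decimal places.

Power ≈ 0.484

Standardized effect: d = |μ₁ − μ₀| / σ = |79.2 − 76.9| / 2.4 = 0.9583
Noncentrality parameter: δ = d·√n = 0.9583 × √7 = 2.5355
Critical value for a two-sided test at α = 0.01: z_{α/2} = 2.576.
Power = Φ(δ − 2.576) + Φ(−δ − 2.576) = Φ(-0.040) + Φ(-5.111) = 0.4839 + 0.0000 = 0.4839.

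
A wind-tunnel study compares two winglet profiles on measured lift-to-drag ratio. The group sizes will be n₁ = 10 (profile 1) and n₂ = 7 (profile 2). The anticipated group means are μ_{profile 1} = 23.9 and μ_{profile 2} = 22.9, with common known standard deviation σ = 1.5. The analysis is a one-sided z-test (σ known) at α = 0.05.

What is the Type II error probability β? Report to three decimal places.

β ≈ 0.615

Standardized effect: d = |μ_{profile 1} − μ_{profile 2}| / σ = |23.9 − 22.9| / 1.5 = 0.6667
Noncentrality parameter: δ = d / √(1/n₁ + 1/n₂) = 0.6667 / √(1/10 + 1/7) = 1.3528
Critical value for a one-sided test at α = 0.05: z_α = 1.645.
Power = P(Z > 1.645 − δ) = Φ(-0.292) = 0.3851.
Type II error: β = 1 − power = 1 − 0.3851 = 0.6149.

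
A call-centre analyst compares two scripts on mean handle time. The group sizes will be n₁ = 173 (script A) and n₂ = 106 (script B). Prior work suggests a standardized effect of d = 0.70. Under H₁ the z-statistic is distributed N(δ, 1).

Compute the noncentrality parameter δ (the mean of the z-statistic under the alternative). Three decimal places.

δ ≈ 5.675

δ = d / √(1/n₁ + 1/n₂) = 0.70 / √(1/173 + 1/106) = 5.6751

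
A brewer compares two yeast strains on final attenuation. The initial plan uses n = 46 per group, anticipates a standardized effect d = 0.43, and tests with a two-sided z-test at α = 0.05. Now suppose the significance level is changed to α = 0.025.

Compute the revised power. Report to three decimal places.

Power ≈ 0.429

δ = d·√(n/2) = 0.43 × √(46/2) = 2.0622 (unchanged). New critical value: z_{0.0125} = 2.241.
Revised power = Φ(δ − 2.241) + Φ(−δ − 2.241) = Φ(-0.179) + Φ(-4.304) = 0.4289 + 0.0000 = 0.4289.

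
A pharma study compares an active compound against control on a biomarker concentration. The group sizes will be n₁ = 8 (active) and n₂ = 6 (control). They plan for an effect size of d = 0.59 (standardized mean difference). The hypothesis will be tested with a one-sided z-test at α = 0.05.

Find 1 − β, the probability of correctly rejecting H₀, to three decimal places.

Power ≈ 0.290

Noncentrality parameter: δ = d / √(1/n₁ + 1/n₂) = 0.59 / √(1/8 + 1/6) = 1.0925
One-sided α = 0.05 → critical value z_{0.05} = 1.645.
Power = Φ(δ − 1.645) = Φ(-0.552) = 0.2903.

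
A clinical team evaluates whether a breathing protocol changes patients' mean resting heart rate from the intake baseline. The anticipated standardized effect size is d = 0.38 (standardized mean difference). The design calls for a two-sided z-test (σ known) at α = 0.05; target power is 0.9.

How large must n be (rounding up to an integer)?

For power 0.9 need Φ(δ − z_{0.025}) = 0.9, so δ = z_{0.025} + z_{0.10} = 1.960 + 1.282 = 3.242.
(The Φ(−δ − z_{α/2}) term is vanishingly small for δ > 0 and is dropped in the standard sample-size formula.)
δ = d·√n ⇒ n = (δ/d)² = (3.242 / 0.38)² = 72.77.
Rounding up, n = 73.

n = 73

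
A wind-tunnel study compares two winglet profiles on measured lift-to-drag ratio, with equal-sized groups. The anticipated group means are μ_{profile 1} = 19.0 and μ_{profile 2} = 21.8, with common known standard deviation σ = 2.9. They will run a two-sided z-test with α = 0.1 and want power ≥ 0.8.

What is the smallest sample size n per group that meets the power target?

n = 14 per group

Standardized effect: d = |μ_{profile 1} − μ_{profile 2}| / σ = |19.0 − 21.8| / 2.9 = 0.9655
For power 0.8 need Φ(δ − z_{0.05}) = 0.8, so δ = z_{0.05} + z_{0.20} = 1.645 + 0.842 = 2.486.
(For δ > 0 the lower-tail rejection region contributes negligibly to power, so the one-term inversion is standard.)
δ = d·√(n/2) ⇒ n = 2(δ/d)² = 2 × (2.486 / 0.9655)² = 13.26.
Rounding up, n = 14 per group.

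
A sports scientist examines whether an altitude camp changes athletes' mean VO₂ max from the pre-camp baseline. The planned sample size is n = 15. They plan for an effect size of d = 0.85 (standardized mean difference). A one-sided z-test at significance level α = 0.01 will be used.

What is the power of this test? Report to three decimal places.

Noncentrality parameter: δ = d·√n = 0.85 × √15 = 3.2920
Critical value for a one-sided test at α = 0.01: z_α = 2.326.
Power = Φ(δ − 2.326) = Φ(0.966) = 0.8329.

Power ≈ 0.833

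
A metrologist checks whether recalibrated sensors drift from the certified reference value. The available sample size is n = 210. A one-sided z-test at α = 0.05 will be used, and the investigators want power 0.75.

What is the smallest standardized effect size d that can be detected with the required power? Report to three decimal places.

d ≈ 0.160

Need Φ(δ − 1.645) = 0.75, so δ = 1.645 + 0.674 = 2.319.
δ = d·√n ⇒ d = δ/√n = 2.319/√210 = 0.1600.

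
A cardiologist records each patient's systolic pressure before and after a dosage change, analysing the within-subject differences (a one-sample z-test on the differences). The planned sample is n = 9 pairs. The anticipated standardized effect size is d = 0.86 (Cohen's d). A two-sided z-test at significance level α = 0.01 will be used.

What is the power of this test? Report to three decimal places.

Noncentrality parameter: δ = d·√n = 0.86 × √9 = 2.5800
Critical value for a two-sided test at α = 0.01: z_{α/2} = 2.576.
Power = Φ(δ − 2.576) + Φ(−δ − 2.576) = Φ(0.004) + Φ(-5.156) = 0.5017 + 0.0000 = 0.5017.

Power ≈ 0.502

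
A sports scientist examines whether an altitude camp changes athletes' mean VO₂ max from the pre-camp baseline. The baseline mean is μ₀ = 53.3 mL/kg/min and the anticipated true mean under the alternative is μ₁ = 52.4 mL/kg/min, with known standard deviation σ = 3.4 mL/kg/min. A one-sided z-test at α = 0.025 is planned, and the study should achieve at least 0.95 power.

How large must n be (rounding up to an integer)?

Standardized effect: d = |μ₁ − μ₀| / σ = |52.4 − 53.3| / 3.4 = 0.2647
For power 0.95 need Φ(δ − z_{0.025}) = 0.95, so δ = z_{0.025} + z_{0.05} = 1.960 + 1.645 = 3.605.
δ = d·√n ⇒ n = (δ/d)² = (3.605 / 0.2647)² = 185.46.
Rounding up, n = 186.

n = 186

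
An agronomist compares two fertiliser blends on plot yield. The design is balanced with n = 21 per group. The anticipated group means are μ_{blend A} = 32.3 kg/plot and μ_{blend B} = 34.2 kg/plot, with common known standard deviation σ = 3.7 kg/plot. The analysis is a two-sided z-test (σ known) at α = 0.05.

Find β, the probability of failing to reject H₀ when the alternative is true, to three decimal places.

β ≈ 0.616

Standardized effect: d = |μ_{blend A} − μ_{blend B}| / σ = |32.3 − 34.2| / 3.7 = 0.5135
Noncentrality parameter: λ = d·√(n/2) = 0.5135 × √(21/2) = 1.6640
Two-sided α = 0.05 → critical value z_{0.025} = 1.960.
Power = Φ(λ − 1.960) + Φ(−λ − 1.960) = Φ(-0.296) + Φ(-3.624) = 0.3836 + 0.0001 = 0.3838.
Type II error: β = 1 − power = 1 − 0.3838 = 0.6162.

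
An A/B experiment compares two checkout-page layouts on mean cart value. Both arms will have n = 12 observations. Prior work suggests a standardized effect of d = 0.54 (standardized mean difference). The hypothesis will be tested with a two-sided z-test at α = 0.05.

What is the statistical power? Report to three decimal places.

Power ≈ 0.262

Noncentrality parameter: δ = d·√(n/2) = 0.54 × √(12/2) = 1.3227
Two-sided α = 0.05 → critical value z_{0.025} = 1.960.
Power = Φ(δ − 1.960) + Φ(−δ − 1.960) = Φ(-0.637) + Φ(-3.283) = 0.2620 + 0.0005 = 0.2625.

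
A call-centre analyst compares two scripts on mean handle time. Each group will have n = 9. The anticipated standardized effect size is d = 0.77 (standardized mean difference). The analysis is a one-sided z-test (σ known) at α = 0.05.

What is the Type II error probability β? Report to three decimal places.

Noncentrality parameter: δ = d·√(n/2) = 0.77 × √(9/2) = 1.6334
One-sided α = 0.05 → critical value z_{0.05} = 1.645.
Power = P(Z > 1.645 − δ) = Φ(-0.011) = 0.4954.
Type II error: β = 1 − power = 1 − 0.4954 = 0.5046.

β ≈ 0.505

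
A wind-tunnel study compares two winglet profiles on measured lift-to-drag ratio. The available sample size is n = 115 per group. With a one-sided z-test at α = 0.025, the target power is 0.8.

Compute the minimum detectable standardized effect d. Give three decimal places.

Required noncentrality: δ = z_{0.025} + z_{0.20} = 1.960 + 0.842 = 2.802.
δ = d·√(n/2) ⇒ d = δ/√(n/2) = 2.802/√(115/2) = 0.3695.

d ≈ 0.369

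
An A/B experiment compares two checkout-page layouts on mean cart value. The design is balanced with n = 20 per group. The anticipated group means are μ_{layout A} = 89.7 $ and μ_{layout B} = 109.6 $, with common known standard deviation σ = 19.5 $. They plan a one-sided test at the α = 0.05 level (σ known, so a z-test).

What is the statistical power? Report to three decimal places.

Standardized effect: d = |μ_{layout A} − μ_{layout B}| / σ = |89.7 − 109.6| / 19.5 = 1.0205
Noncentrality parameter: δ = d·√(n/2) = 1.0205 × √(20/2) = 3.2271
Critical value for a one-sided test at α = 0.05: z_α = 1.645.
Power = P(Z > 1.645 − δ) = Φ(1.582) = 0.9432.

Power ≈ 0.943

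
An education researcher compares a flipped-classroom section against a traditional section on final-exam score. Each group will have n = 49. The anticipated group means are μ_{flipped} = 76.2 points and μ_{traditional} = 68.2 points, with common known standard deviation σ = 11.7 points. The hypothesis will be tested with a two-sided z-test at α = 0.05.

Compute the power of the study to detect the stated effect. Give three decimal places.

Standardized effect: d = |μ_{flipped} − μ_{traditional}| / σ = |76.2 − 68.2| / 11.7 = 0.6838
Noncentrality parameter: λ = d·√(n/2) = 0.6838 × √(49/2) = 3.3844
Critical value for a two-sided test at α = 0.05: z_{α/2} = 1.960.
Power = Φ(λ − 1.960) + Φ(−λ − 1.960) = Φ(1.424) + Φ(-5.344) = 0.9228 + 0.0000 = 0.9228.

Power ≈ 0.923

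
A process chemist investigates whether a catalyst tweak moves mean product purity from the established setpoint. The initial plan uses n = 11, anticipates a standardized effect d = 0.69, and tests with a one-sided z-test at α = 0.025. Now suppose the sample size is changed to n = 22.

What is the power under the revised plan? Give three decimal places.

Power ≈ 0.899

With n = 22: δ = d·√n = 0.69 × √22 = 3.2364. Critical value z_{0.025} = 1.960.
Revised power = Φ(δ − 1.960) = Φ(1.276) = 0.8991.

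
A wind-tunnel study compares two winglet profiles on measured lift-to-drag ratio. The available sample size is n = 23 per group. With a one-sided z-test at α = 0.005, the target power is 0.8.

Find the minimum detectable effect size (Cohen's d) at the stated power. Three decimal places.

Need Φ(δ − 2.576) = 0.8, so δ = 2.576 + 0.842 = 3.417.
δ = d·√(n/2) ⇒ d = δ/√(n/2) = 3.417/√(23/2) = 1.0078.

d ≈ 1.008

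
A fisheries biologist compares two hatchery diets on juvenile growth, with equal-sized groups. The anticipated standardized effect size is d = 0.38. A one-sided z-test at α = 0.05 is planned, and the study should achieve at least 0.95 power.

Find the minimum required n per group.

For power 0.95 need Φ(δ − z_{0.05}) = 0.95, so δ = z_{0.05} + z_{0.05} = 1.645 + 1.645 = 3.290.
δ = d·√(n/2) ⇒ n = 2(δ/d)² = 2 × (3.290 / 0.38)² = 149.89.
Round up to the next whole unit.

n = 150 per group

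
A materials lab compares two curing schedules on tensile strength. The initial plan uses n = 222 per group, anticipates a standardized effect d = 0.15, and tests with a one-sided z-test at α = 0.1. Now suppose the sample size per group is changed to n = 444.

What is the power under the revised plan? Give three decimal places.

Power ≈ 0.830

With n = 444 per group: δ = d·√(n/2) = 0.15 × √(444/2) = 2.2349. Critical value z_{0.1} = 1.282.
Revised power = Φ(δ − 1.282) = Φ(0.953) = 0.8298.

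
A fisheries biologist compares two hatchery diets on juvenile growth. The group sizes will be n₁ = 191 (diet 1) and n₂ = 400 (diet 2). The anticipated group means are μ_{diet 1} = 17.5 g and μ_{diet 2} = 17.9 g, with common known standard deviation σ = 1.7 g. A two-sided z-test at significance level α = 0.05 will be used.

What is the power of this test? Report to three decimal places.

Standardized effect: d = |μ_{diet 1} − μ_{diet 2}| / σ = |17.5 − 17.9| / 1.7 = 0.2353
Noncentrality parameter: δ = d / √(1/n₁ + 1/n₂) = 0.2353 / √(1/191 + 1/400) = 2.6752
Two-sided α = 0.05 → critical value z_{0.025} = 1.960.
Power = Φ(δ − 1.960) + Φ(−δ − 1.960) = Φ(0.715) + Φ(-4.635) = 0.7628 + 0.0000 = 0.7628.

Power ≈ 0.763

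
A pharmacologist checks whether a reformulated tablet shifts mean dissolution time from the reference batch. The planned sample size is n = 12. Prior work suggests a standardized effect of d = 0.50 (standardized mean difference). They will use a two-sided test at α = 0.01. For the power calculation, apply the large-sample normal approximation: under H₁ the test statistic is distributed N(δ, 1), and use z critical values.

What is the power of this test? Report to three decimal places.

Power ≈ 0.199

Noncentrality parameter: λ = d·√n = 0.50 × √12 = 1.7321
Critical value for a two-sided test at α = 0.01: z_{α/2} = 2.576.
Power = Φ(λ − 2.576) + Φ(−λ − 2.576) = Φ(-0.844) + Φ(-4.308) = 0.1994 + 0.0000 = 0.1994.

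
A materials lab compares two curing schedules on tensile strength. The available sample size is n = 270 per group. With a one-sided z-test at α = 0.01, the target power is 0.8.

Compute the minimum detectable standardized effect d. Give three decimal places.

Need Φ(δ − 2.326) = 0.8, so δ = 2.326 + 0.842 = 3.168.
δ = d·√(n/2) ⇒ d = δ/√(n/2) = 3.168/√(270/2) = 0.2727.

d ≈ 0.273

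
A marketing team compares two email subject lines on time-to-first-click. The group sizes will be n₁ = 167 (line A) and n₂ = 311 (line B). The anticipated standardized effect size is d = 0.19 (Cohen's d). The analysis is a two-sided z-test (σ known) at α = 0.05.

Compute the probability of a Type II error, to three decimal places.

Noncentrality parameter: δ = d / √(1/n₁ + 1/n₂) = 0.19 / √(1/167 + 1/311) = 1.9805
Two-sided α = 0.05 → critical value z_{0.025} = 1.960.
Power = Φ(δ − 1.960) + Φ(−δ − 1.960) = Φ(0.021) + Φ(-3.940) = 0.5082 + 0.0000 = 0.5082.
Type II error: β = 1 − power = 1 − 0.5082 = 0.4918.

β ≈ 0.492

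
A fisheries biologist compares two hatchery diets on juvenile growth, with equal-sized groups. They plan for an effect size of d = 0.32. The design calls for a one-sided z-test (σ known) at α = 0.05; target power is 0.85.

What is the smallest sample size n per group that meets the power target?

n = 141 per group

For power 0.85 need Φ(δ − z_{0.05}) = 0.85, so δ = z_{0.05} + z_{0.15} = 1.645 + 1.036 = 2.681.
δ = d·√(n/2) ⇒ n = 2(δ/d)² = 2 × (2.681 / 0.32)² = 140.42.
Round up to the next whole unit.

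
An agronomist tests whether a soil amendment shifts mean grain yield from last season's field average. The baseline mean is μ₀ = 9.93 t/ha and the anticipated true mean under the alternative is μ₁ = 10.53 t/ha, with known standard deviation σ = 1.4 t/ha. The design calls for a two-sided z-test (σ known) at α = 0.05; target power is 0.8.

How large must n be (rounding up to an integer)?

n = 43

Standardized effect: d = |μ₁ − μ₀| / σ = |10.53 − 9.93| / 1.4 = 0.4286
For power 0.8 need Φ(δ − z_{0.025}) = 0.8, so δ = z_{0.025} + z_{0.20} = 1.960 + 0.842 = 2.802.
(The Φ(−δ − z_{α/2}) term is vanishingly small for δ > 0 and is dropped in the standard sample-size formula.)
δ = d·√n ⇒ n = (δ/d)² = (2.802 / 0.4286)² = 42.73.
Rounding up, n = 43.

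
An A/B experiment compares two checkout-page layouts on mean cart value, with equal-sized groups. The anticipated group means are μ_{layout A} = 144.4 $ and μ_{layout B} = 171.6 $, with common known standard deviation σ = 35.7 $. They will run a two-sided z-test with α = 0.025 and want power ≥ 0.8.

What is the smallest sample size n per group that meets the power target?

n = 33 per group

Standardized effect: d = |μ_{layout A} − μ_{layout B}| / σ = |144.4 − 171.6| / 35.7 = 0.7619
For power 0.8 need Φ(δ − z_{0.0125}) = 0.8, so δ = z_{0.0125} + z_{0.20} = 2.241 + 0.842 = 3.083.
(The Φ(−δ − z_{α/2}) term is vanishingly small for δ > 0 and is dropped in the standard sample-size formula.)
δ = d·√(n/2) ⇒ n = 2(δ/d)² = 2 × (3.083 / 0.7619)² = 32.75.
Round up to the next whole unit.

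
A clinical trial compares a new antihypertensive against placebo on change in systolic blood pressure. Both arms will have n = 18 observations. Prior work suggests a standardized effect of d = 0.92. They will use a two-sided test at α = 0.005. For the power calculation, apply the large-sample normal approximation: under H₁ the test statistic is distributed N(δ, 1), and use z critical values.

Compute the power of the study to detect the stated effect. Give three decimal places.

Power ≈ 0.481

Noncentrality parameter: δ = d·√(n/2) = 0.92 × √(18/2) = 2.7600
Critical value for a two-sided test at α = 0.005: z_{α/2} = 2.807.
Power = Φ(δ − 2.807) + Φ(−δ − 2.807) = Φ(-0.047) + Φ(-5.567) = 0.4812 + 0.0000 = 0.4812.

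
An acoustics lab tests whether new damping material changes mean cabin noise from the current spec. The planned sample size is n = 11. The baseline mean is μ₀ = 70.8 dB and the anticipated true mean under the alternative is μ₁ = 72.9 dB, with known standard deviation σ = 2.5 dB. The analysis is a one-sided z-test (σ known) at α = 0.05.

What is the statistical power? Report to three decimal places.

Standardized effect: d = |μ₁ − μ₀| / σ = |72.9 − 70.8| / 2.5 = 0.8400
Noncentrality parameter: λ = d·√n = 0.8400 × √11 = 2.7860
Critical value for a one-sided test at α = 0.05: z_α = 1.645.
Power = Φ(λ − 1.645) = Φ(1.141) = 0.8731.

Power ≈ 0.873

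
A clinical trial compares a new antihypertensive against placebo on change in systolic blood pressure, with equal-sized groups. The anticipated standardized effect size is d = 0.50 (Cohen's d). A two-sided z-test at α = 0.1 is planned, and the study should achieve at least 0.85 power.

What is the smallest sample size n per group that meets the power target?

n = 58 per group

Set Φ(δ − 1.645) = 0.85; then δ − 1.645 = Φ⁻¹(0.85) = 1.036, giving δ = 2.681.
(The Φ(−δ − z_{α/2}) term is vanishingly small for δ > 0 and is dropped in the standard sample-size formula.)
δ = d·√(n/2) ⇒ n = 2(δ/d)² = 2 × (2.681 / 0.50)² = 57.51.
Round up to the next whole unit.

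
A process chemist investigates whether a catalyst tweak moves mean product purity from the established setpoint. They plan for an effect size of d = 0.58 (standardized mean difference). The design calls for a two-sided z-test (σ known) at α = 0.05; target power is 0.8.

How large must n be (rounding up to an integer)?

n = 24

Set Φ(δ − 1.960) = 0.8; then δ − 1.960 = Φ⁻¹(0.8) = 0.842, giving δ = 2.802.
(For δ > 0 the lower-tail rejection region contributes negligibly to power, so the one-term inversion is standard.)
δ = d·√n ⇒ n = (δ/d)² = (2.802 / 0.58)² = 23.33.
Rounding up, n = 24.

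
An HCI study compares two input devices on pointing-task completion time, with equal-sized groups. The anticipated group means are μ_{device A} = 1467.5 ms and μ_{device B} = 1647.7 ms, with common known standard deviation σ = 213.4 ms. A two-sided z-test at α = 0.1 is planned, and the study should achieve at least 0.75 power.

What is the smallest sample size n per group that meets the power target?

n = 16 per group

Standardized effect: d = |μ_{device A} − μ_{device B}| / σ = |1467.5 − 1647.7| / 213.4 = 0.8444
For power 0.75 need Φ(δ − z_{0.05}) = 0.75, so δ = z_{0.05} + z_{0.25} = 1.645 + 0.674 = 2.319.
(For δ > 0 the lower-tail rejection region contributes negligibly to power, so the one-term inversion is standard.)
δ = d·√(n/2) ⇒ n = 2(δ/d)² = 2 × (2.319 / 0.8444)² = 15.09.
Round up to the next whole unit.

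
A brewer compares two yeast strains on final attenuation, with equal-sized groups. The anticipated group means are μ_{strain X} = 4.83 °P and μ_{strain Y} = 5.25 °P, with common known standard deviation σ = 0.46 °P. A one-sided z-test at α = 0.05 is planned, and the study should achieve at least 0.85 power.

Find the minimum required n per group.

Standardized effect: d = |μ_{strain X} − μ_{strain Y}| / σ = |4.83 − 5.25| / 0.46 = 0.9130
For power 0.85 need Φ(δ − z_{0.05}) = 0.85, so δ = z_{0.05} + z_{0.15} = 1.645 + 1.036 = 2.681.
δ = d·√(n/2) ⇒ n = 2(δ/d)² = 2 × (2.681 / 0.9130)² = 17.25.
Round up to the next whole unit.

n = 18 per group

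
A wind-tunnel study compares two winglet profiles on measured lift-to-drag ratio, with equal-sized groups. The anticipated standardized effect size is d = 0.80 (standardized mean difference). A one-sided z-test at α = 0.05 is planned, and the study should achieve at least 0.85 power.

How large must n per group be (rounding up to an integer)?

n = 23 per group

Set Φ(δ − 1.645) = 0.85; then δ − 1.645 = Φ⁻¹(0.85) = 1.036, giving δ = 2.681.
δ = d·√(n/2) ⇒ n = 2(δ/d)² = 2 × (2.681 / 0.80)² = 22.47.
Round up to the next whole unit.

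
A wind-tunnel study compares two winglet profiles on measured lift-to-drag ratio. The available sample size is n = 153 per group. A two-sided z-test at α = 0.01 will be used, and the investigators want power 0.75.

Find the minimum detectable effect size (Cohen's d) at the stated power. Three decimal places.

d ≈ 0.372

Required noncentrality: δ = z_{0.005} + z_{0.25} = 2.576 + 0.674 = 3.250.
(Lower-tail contribution to power is negligible for δ > 0.)
δ = d·√(n/2) ⇒ d = δ/√(n/2) = 3.250/√(153/2) = 0.3716.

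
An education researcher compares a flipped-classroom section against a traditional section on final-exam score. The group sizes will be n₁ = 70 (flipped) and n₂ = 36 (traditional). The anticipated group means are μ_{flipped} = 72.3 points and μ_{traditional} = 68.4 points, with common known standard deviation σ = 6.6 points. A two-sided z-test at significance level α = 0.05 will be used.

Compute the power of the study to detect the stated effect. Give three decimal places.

Power ≈ 0.822

Standardized effect: d = |μ_{flipped} − μ_{traditional}| / σ = |72.3 − 68.4| / 6.6 = 0.5909
Noncentrality parameter: δ = d / √(1/n₁ + 1/n₂) = 0.5909 / √(1/70 + 1/36) = 2.8812
Two-sided α = 0.05 → critical value z_{0.025} = 1.960.
Power = Φ(δ − 1.960) + Φ(−δ − 1.960) = Φ(0.921) + Φ(-4.841) = 0.8215 + 0.0000 = 0.8215.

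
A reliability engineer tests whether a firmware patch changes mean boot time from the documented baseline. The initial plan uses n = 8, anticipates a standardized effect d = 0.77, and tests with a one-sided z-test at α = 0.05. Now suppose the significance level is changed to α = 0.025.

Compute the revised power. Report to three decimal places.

Power ≈ 0.586

δ = d·√n = 0.77 × √8 = 2.1779 (unchanged). New critical value: z_{0.025} = 1.960.
Revised power = P(Z > 1.960 − δ) = Φ(0.218) = 0.5863.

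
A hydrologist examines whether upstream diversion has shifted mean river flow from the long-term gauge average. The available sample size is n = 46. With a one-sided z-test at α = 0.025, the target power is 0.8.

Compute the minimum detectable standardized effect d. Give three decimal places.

Required noncentrality: δ = z_{0.025} + z_{0.20} = 1.960 + 0.842 = 2.802.
δ = d·√n ⇒ d = δ/√n = 2.802/√46 = 0.4131.

d ≈ 0.413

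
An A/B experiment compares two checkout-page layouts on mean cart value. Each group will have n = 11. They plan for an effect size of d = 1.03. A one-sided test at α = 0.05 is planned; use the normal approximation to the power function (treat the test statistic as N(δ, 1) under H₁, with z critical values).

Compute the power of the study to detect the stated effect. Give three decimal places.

Power ≈ 0.780

Noncentrality parameter: δ = d·√(n/2) = 1.03 × √(11/2) = 2.4156
One-sided α = 0.05 → critical value z_{0.05} = 1.645.
Power = P(Z > 1.645 − δ) = Φ(0.771) = 0.7796.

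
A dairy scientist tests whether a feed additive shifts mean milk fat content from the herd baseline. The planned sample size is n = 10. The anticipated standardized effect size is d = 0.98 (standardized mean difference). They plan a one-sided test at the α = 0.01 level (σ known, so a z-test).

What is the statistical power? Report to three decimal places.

Noncentrality parameter: δ = d·√n = 0.98 × √10 = 3.0990
Critical value for a one-sided test at α = 0.01: z_α = 2.326.
Power = P(Z > 2.326 − δ) = Φ(0.773) = 0.7801.

Power ≈ 0.780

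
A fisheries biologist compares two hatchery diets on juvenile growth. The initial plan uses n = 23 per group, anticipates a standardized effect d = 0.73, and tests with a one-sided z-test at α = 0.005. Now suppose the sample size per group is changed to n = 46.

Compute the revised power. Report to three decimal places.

With n = 46 per group: δ = d·√(n/2) = 0.73 × √(46/2) = 3.5010. Critical value z_{0.005} = 2.576.
Revised power = P(Z > 2.576 − δ) = Φ(0.925) = 0.8226.

Power ≈ 0.823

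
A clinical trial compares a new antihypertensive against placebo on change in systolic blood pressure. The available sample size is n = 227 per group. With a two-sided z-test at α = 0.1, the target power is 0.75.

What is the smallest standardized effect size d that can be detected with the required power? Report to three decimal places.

Required noncentrality: δ = z_{0.05} + z_{0.25} = 1.645 + 0.674 = 2.319.
(The second rejection-region term Φ(−δ − z_{α/2}) is negligible and dropped.)
δ = d·√(n/2) ⇒ d = δ/√(n/2) = 2.319/√(227/2) = 0.2177.

d ≈ 0.218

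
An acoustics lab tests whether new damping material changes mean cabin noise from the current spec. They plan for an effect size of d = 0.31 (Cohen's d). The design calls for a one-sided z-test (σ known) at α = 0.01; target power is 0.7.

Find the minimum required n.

n = 85

For power 0.7 need Φ(δ − z_{0.01}) = 0.7, so δ = z_{0.01} + z_{0.30} = 2.326 + 0.524 = 2.851.
δ = d·√n ⇒ n = (δ/d)² = (2.851 / 0.31)² = 84.57.
Rounding up, n = 85.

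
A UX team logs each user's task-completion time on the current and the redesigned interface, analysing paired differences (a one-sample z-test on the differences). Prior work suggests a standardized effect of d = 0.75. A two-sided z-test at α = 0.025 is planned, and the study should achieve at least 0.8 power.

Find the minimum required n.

n = 17

For power 0.8 need Φ(δ − z_{0.0125}) = 0.8, so δ = z_{0.0125} + z_{0.20} = 2.241 + 0.842 = 3.083.
(The Φ(−δ − z_{α/2}) term is vanishingly small for δ > 0 and is dropped in the standard sample-size formula.)
δ = d·√n ⇒ n = (δ/d)² = (3.083 / 0.75)² = 16.90.
Round up to the next whole unit.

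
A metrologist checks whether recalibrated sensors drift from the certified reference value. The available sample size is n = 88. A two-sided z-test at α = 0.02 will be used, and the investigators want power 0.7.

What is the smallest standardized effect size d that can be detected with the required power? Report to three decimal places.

d ≈ 0.304

Need Φ(δ − 2.326) = 0.7, so δ = 2.326 + 0.524 = 2.851.
(The second rejection-region term Φ(−δ − z_{α/2}) is negligible and dropped.)
δ = d·√n ⇒ d = δ/√n = 2.851/√88 = 0.3039.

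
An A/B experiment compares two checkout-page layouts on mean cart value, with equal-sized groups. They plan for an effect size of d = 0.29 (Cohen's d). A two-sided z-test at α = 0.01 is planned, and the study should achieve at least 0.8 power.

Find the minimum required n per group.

n = 278 per group

Set Φ(δ − 2.576) = 0.8; then δ − 2.576 = Φ⁻¹(0.8) = 0.842, giving δ = 3.417.
(For δ > 0 the lower-tail rejection region contributes negligibly to power, so the one-term inversion is standard.)
δ = d·√(n/2) ⇒ n = 2(δ/d)² = 2 × (3.417 / 0.29)² = 277.74.
Round up to the next whole unit.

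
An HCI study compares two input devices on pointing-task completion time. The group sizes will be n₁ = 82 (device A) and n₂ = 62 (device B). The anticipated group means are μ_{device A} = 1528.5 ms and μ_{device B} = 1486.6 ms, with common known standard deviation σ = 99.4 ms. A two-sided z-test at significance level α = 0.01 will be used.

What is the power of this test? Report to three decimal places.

Power ≈ 0.472

Standardized effect: d = |μ_{device A} − μ_{device B}| / σ = |1528.5 − 1486.6| / 99.4 = 0.4215
Noncentrality parameter: δ = d / √(1/n₁ + 1/n₂) = 0.4215 / √(1/82 + 1/62) = 2.5047
Two-sided α = 0.01 → critical value z_{0.005} = 2.576.
Power = Φ(δ − 2.576) + Φ(−δ − 2.576) = Φ(-0.071) + Φ(-5.080) = 0.4716 + 0.0000 = 0.4716.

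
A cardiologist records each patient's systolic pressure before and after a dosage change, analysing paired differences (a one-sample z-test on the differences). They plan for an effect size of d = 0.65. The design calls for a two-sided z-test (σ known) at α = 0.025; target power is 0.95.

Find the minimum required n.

For power 0.95 need Φ(δ − z_{0.0125}) = 0.95, so δ = z_{0.0125} + z_{0.05} = 2.241 + 1.645 = 3.886.
(For δ > 0 the lower-tail rejection region contributes negligibly to power, so the one-term inversion is standard.)
δ = d·√n ⇒ n = (δ/d)² = (3.886 / 0.65)² = 35.75.
Rounding up, n = 36.

n = 36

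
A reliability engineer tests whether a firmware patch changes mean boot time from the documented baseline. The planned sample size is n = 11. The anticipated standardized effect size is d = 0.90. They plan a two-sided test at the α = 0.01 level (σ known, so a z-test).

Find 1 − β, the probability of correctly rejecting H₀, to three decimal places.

Noncentrality parameter: δ = d·√n = 0.90 × √11 = 2.9850
Two-sided α = 0.01 → critical value z_{0.005} = 2.576.
Power = Φ(δ − 2.576) + Φ(−δ − 2.576) = Φ(0.409) + Φ(-5.561) = 0.6588 + 0.0000 = 0.6588.

Power ≈ 0.659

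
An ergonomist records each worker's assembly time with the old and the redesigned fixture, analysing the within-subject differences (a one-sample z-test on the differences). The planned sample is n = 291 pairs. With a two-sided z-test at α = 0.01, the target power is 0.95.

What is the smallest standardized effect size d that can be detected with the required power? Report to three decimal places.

d ≈ 0.247

Required noncentrality: δ = z_{0.005} + z_{0.05} = 2.576 + 1.645 = 4.221.
(Lower-tail contribution to power is negligible for δ > 0.)
δ = d·√n ⇒ d = δ/√n = 4.221/√291 = 0.2474.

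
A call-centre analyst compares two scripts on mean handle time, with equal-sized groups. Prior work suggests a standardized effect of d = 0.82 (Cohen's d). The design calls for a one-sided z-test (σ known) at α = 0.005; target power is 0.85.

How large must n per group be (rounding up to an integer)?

Set Φ(δ − 2.576) = 0.85; then δ − 2.576 = Φ⁻¹(0.85) = 1.036, giving δ = 3.612.
δ = d·√(n/2) ⇒ n = 2(δ/d)² = 2 × (3.612 / 0.82)² = 38.81.
Round up to the next whole unit.

n = 39 per group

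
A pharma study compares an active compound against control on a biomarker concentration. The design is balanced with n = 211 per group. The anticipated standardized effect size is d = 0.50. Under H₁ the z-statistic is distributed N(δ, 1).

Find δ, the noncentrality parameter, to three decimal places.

δ = d·√(n/2) = 0.50 × √(211/2) = 5.1357

δ ≈ 5.136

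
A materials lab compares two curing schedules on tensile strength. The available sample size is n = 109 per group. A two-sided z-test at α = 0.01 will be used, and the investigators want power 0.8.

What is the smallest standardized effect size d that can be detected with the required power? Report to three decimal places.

Required noncentrality: δ = z_{0.005} + z_{0.20} = 2.576 + 0.842 = 3.417.
(The second rejection-region term Φ(−δ − z_{α/2}) is negligible and dropped.)
δ = d·√(n/2) ⇒ d = δ/√(n/2) = 3.417/√(109/2) = 0.4629.

d ≈ 0.463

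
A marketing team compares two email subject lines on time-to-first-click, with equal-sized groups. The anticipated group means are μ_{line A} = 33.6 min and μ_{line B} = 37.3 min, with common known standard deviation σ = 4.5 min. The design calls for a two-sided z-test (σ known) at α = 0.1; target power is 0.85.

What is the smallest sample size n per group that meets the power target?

n = 22 per group

Standardized effect: d = |μ_{line A} − μ_{line B}| / σ = |33.6 − 37.3| / 4.5 = 0.8222
For power 0.85 need Φ(δ − z_{0.05}) = 0.85, so δ = z_{0.05} + z_{0.15} = 1.645 + 1.036 = 2.681.
(The Φ(−δ − z_{α/2}) term is vanishingly small for δ > 0 and is dropped in the standard sample-size formula.)
δ = d·√(n/2) ⇒ n = 2(δ/d)² = 2 × (2.681 / 0.8222)² = 21.27.
Round up to the next whole unit.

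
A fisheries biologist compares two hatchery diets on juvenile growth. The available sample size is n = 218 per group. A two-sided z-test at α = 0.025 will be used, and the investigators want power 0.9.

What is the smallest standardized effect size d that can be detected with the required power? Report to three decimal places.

Required noncentrality: δ = z_{0.0125} + z_{0.10} = 2.241 + 1.282 = 3.523.
(The second rejection-region term Φ(−δ − z_{α/2}) is negligible and dropped.)
δ = d·√(n/2) ⇒ d = δ/√(n/2) = 3.523/√(218/2) = 0.3374.

d ≈ 0.337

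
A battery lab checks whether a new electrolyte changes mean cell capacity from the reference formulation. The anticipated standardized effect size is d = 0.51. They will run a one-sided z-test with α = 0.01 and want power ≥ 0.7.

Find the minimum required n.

n = 32

Set Φ(δ − 2.326) = 0.7; then δ − 2.326 = Φ⁻¹(0.7) = 0.524, giving δ = 2.851.
δ = d·√n ⇒ n = (δ/d)² = (2.851 / 0.51)² = 31.24.
Round up to the next whole unit.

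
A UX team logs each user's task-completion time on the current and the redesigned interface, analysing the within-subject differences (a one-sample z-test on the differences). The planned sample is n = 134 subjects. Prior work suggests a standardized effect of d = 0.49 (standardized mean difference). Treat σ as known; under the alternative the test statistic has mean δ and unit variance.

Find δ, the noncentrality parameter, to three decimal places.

δ ≈ 5.672

δ = d·√n = 0.49 × √134 = 5.6722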